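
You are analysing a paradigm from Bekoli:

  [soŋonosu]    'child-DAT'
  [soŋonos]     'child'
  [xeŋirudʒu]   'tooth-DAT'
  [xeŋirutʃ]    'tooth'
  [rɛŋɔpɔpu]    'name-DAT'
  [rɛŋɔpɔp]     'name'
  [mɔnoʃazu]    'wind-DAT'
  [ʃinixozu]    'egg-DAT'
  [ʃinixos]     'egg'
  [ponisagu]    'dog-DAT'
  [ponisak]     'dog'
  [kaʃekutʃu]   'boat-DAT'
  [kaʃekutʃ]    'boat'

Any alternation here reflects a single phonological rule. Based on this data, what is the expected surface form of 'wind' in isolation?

The stem for 'egg' ends in [z] in [ʃinixozu] but [s] in [ʃinixos].
If /s/ were underlying and a rule turned it into [z] before the DAT suffix, 'child' would also alternate; but it has [s] in both [soŋonosu] and [soŋonos].
The alternation reflects word-final obstruent devoicing: voiced obstruents become voiceless word-finally. /z/ is underlying.
The one attested form of 'wind', [mɔnoʃazu], shows underlying /mɔnoʃaz/. Applying the same rule word-finally gives [mɔnoʃas].

[mɔnoʃas]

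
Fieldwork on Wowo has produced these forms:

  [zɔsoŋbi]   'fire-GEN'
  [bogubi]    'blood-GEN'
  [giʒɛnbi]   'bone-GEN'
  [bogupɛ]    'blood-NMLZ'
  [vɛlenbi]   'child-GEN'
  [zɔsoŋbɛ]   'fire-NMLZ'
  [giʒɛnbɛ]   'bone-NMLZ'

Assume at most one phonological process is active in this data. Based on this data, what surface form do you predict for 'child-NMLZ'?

[vɛlenbɛ]

The NMLZ morpheme has two allomorphs, [-bɛ] and [-pɛ].
The GEN suffix, which begins with [b], is invariant after every stem; so [b] is not altered by any rule here.
The NMLZ suffix is therefore /-pɛ/ underlyingly, with post-nasal voicing: voiceless stops become voiced after a nasal.
After 'child', which ends in a nasal, the suffix surfaces as [-bɛ], giving [vɛlenbɛ].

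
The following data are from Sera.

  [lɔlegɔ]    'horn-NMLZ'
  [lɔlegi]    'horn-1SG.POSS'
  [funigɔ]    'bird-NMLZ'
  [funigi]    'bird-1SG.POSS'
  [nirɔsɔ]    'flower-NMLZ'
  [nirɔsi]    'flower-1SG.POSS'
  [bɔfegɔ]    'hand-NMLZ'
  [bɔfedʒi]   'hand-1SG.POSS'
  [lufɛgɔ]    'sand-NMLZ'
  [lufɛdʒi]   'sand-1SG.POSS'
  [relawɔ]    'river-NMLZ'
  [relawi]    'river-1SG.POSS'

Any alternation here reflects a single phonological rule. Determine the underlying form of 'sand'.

The root 'sand' surfaces as [lufɛgɔ] and [lufɛdʒi], with a stem-final [g] ~ [dʒ] alternation.
But 'bird' keeps [g] in both environments ([funigɔ], [funigi]), so there is no rule changing /g/ to [dʒ] before the 1SG.POSS suffix.
The alternation reflects depalatalization: palato-alveolar /dʒ/ becomes [g] when no front vowel follows. /dʒ/ is underlying.

/lufɛdʒ/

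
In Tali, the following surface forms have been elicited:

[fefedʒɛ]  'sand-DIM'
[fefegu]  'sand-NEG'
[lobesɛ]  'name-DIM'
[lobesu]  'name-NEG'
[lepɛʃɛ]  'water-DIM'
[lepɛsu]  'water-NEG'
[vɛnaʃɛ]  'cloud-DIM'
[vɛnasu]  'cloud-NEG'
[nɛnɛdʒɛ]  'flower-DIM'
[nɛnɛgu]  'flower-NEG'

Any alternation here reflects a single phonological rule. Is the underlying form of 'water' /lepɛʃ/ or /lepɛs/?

/lepɛʃ/

The stem for 'water' ends in [ʃ] in [lepɛʃɛ] but [s] in [lepɛsu].
But 'name' keeps [s] in both environments ([lobesɛ], [lobesu]), so there is no rule changing /s/ to [ʃ] before the DIM suffix.
So /ʃ/ is underlying, and a rule of depalatalization — palato-alveolar /dʒ/ and /ʃ/ become [g] and [s] when no front vowel follows — gives [s].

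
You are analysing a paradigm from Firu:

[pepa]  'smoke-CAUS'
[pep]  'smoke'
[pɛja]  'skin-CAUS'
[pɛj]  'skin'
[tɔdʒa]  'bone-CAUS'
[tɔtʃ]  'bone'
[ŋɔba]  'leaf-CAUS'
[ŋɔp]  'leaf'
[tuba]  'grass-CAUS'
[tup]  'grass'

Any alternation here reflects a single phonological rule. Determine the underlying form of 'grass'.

The stem for 'grass' ends in [b] in [tuba] but [p] in [tup].
If /p/ were underlying and a rule turned it into [b] before the CAUS suffix, 'smoke' would also alternate; but it has [p] in both [pepa] and [pep].
Therefore /b/ is basic and [p] is derived by word-final obstruent devoicing (voiced obstruents become voiceless word-finally).

/tub/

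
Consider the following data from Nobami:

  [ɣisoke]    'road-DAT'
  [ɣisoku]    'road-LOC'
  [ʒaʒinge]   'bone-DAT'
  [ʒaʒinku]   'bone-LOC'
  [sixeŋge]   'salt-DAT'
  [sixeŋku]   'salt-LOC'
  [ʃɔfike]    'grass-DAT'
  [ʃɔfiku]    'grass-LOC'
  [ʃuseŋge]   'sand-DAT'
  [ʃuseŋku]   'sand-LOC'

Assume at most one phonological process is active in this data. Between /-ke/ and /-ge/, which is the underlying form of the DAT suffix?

The DAT morpheme has two allomorphs, [-ge] and [-ke].
By contrast the LOC suffix keeps its initial [k] throughout — that segment must be underlying.
The DAT suffix is therefore /-ge/ underlyingly, with post-vocalic devoicing: voiced stops become voiceless after a vowel.

/-ge/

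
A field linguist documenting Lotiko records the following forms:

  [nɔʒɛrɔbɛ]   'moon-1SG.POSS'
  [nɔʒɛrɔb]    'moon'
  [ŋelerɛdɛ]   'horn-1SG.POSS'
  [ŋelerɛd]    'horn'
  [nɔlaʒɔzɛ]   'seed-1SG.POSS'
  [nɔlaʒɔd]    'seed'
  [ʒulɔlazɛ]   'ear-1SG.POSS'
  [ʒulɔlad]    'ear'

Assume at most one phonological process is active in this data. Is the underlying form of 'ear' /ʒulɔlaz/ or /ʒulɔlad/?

The root 'ear' surfaces as [ʒulɔlazɛ] and [ʒulɔlad], with a stem-final [z] ~ [d] alternation.
Compare 'horn', with invariant [d] in [ŋelerɛdɛ] and [ŋelerɛd]: an analysis with underlying /d/ and a rule producing [z] before the 1SG.POSS suffix would wrongly predict alternation here too.
So /z/ is underlying, and a rule of word-final hardening — voiced fricatives become stops word-finally — gives [d].

/ʒulɔlaz/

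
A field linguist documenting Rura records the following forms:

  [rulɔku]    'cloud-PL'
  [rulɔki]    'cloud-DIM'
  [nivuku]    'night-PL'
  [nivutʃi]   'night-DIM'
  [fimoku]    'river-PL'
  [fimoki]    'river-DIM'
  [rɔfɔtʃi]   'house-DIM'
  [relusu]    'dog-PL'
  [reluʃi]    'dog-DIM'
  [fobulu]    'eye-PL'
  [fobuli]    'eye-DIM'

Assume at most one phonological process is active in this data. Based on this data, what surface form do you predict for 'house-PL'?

The root 'night' surfaces as [nivuku] and [nivutʃi], with a stem-final [k] ~ [tʃ] alternation.
But 'cloud' keeps [k] in both environments ([rulɔku], [rulɔki]), so there is no rule changing /k/ to [tʃ] before the DIM suffix.
So /tʃ/ is underlying, and a rule of depalatalization — palato-alveolar /tʃ/ and /ʃ/ become [k] and [s] when no front vowel follows — gives [k].
From [rɔfɔtʃi] the stem 'house' is /rɔfɔtʃ/; when no front vowel follows this yields [rɔfɔku].

[rɔfɔku]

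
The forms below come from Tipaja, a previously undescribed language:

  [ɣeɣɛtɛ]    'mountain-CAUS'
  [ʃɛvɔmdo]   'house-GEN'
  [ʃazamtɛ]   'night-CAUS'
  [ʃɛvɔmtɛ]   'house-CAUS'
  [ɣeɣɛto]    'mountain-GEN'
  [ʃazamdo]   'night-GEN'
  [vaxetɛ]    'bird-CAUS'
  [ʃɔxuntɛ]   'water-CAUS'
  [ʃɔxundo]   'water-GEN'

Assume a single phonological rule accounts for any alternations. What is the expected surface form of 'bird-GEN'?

[vaxeto]

The GEN morpheme has two allomorphs, [-do] and [-to].
By contrast the CAUS suffix keeps its initial [t] throughout — that segment must be underlying.
So the underlying form is /-do/, and voiced stops become voiceless after a vowel.
After 'bird', which ends in a vowel, the suffix surfaces as [-to], giving [vaxeto].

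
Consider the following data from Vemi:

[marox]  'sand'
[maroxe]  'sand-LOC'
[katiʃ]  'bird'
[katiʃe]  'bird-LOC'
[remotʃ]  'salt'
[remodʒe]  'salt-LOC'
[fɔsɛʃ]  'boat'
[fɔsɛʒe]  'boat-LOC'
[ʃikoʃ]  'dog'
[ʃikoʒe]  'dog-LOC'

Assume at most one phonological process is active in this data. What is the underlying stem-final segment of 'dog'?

The stem for 'dog' ends in [ʃ] in [ʃikoʃ] but [ʒ] in [ʃikoʒe].
But 'bird' keeps [ʃ] in both environments ([katiʃ], [katiʃe]), so there is no rule changing /ʃ/ to [ʒ] before the LOC suffix.
Therefore /ʒ/ is basic and [ʃ] is derived by word-final obstruent devoicing (voiced obstruents become voiceless word-finally).

/ʒ/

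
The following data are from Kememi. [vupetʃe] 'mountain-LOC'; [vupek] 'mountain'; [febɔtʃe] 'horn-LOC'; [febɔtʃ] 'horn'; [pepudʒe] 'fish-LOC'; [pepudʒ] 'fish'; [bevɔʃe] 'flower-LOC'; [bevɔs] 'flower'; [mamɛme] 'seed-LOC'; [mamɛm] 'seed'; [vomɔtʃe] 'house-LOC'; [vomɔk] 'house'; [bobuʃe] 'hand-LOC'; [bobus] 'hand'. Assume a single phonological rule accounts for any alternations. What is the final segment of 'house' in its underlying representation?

/k/

In [vomɔtʃe] and [vomɔk] the final segment of 'house' alternates: [tʃ] ~ [k].
Compare 'horn', with invariant [tʃ] in [febɔtʃe] and [febɔtʃ]: an analysis with underlying /tʃ/ and a rule producing [k] in isolation would wrongly predict alternation here too.
The alternation reflects palatalization before a front vowel: /k/ and /s/ become palato-alveolar [tʃ] and [ʃ] before a front vowel. /k/ is underlying.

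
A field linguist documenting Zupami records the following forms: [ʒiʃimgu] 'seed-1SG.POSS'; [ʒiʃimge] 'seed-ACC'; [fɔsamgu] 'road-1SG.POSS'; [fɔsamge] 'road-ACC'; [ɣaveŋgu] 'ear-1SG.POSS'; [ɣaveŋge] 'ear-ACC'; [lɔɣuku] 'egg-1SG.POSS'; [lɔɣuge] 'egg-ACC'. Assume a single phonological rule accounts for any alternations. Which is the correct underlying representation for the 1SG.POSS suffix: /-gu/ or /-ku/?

/-ku/

The 1SG.POSS suffix surfaces as [-gu] and [-ku], depending on the final segment of the stem.
By contrast the ACC suffix keeps its initial [g] throughout — that segment must be underlying.
So the underlying form is /-ku/, and voiceless stops become voiced after a nasal.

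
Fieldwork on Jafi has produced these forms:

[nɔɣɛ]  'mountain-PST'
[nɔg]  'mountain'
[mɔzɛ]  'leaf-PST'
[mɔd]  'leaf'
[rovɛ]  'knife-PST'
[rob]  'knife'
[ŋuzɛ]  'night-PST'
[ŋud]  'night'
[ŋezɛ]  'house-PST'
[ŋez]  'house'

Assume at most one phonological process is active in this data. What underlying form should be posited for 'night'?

/ŋud/

In [ŋuzɛ] and [ŋud] the final segment of 'night' alternates: [z] ~ [d].
Compare 'house', with invariant [z] in [ŋezɛ] and [ŋez]: an analysis with underlying /z/ and a rule producing [d] in isolation would wrongly predict alternation here too.
So /d/ is underlying, and a rule of intervocalic spirantization — voiced stops become fricatives between vowels — gives [z].
So 'night' = /ŋud/.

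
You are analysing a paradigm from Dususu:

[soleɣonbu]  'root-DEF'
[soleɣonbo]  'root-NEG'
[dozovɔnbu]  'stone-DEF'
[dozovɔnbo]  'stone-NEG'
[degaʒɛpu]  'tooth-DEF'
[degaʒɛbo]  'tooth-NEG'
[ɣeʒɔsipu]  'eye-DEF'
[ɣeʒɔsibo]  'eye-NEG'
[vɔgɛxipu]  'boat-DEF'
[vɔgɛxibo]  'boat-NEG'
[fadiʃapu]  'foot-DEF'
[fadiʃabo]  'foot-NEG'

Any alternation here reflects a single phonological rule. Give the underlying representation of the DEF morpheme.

The DEF suffix surfaces as [-bu] and [-pu], depending on the final segment of the stem.
By contrast the NEG suffix keeps its initial [b] throughout — that segment must be underlying.
So the underlying form is /-pu/, and voiceless stops become voiced after a nasal.

/-pu/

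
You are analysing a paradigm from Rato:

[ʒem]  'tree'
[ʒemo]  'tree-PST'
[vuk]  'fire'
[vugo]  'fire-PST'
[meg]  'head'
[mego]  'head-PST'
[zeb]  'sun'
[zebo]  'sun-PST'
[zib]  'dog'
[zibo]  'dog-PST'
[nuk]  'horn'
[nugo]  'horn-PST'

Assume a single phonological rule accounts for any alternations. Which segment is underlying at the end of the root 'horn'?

/k/

The stem for 'horn' ends in [k] in [nuk] but [g] in [nugo].
Compare 'head', with invariant [g] in [meg] and [mego]: an analysis with underlying /g/ and a rule producing [k] in isolation would wrongly predict alternation here too.
The underlying segment must be /k/; voiceless stops become voiced between vowels, yielding [g] there.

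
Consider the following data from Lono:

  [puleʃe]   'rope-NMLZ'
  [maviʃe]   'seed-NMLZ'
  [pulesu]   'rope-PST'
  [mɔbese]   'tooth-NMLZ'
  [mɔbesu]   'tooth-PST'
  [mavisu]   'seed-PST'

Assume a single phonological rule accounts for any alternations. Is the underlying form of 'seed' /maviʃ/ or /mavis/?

The stem for 'seed' ends in [ʃ] in [maviʃe] but [s] in [mavisu].
Compare 'tooth', with invariant [s] in [mɔbese] and [mɔbesu]: an analysis with underlying /s/ and a rule producing [ʃ] before the NMLZ suffix would wrongly predict alternation here too.
The underlying segment must be /ʃ/; palato-alveolar /ʃ/ becomes [s] when no front vowel follows, yielding [s] there.

/maviʃ/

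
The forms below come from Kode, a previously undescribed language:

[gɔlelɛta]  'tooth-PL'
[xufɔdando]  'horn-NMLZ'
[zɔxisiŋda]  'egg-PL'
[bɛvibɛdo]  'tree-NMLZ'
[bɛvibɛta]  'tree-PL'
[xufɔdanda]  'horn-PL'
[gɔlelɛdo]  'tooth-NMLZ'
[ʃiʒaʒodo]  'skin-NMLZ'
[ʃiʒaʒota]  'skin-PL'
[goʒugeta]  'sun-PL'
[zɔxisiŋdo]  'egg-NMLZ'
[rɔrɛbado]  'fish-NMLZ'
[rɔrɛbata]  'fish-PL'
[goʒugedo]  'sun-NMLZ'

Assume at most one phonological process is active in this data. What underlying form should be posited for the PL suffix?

The PL suffix surfaces as [-da] and [-ta], depending on the final segment of the stem.
The NMLZ suffix, which begins with [d], is invariant after every stem; so [d] is not altered by any rule here.
The PL suffix is therefore /-ta/ underlyingly, with post-nasal voicing: voiceless stops become voiced after a nasal.

/-ta/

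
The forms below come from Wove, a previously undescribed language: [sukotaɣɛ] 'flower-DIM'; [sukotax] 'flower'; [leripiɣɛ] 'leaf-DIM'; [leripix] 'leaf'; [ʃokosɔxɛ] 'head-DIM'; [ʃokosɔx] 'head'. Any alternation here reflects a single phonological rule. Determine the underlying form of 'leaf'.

In [leripiɣɛ] and [leripix] the final segment of 'leaf' alternates: [ɣ] ~ [x].
If /x/ were underlying and a rule turned it into [ɣ] before the DIM suffix, 'head' would also alternate; but it has [x] in both [ʃokosɔxɛ] and [ʃokosɔx].
Therefore /ɣ/ is basic and [x] is derived by word-final obstruent devoicing (voiced obstruents become voiceless word-finally).

/leripiɣ/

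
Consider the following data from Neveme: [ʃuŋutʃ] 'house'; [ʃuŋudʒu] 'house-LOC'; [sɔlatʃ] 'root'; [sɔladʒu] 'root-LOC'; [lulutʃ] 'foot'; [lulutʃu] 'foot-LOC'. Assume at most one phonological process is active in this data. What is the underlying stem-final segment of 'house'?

/dʒ/

The root 'house' surfaces as [ʃuŋutʃ] and [ʃuŋudʒu], with a stem-final [tʃ] ~ [dʒ] alternation.
But 'foot' keeps [tʃ] in both environments ([lulutʃ], [lulutʃu]), so there is no rule changing /tʃ/ to [dʒ] before the LOC suffix.
The underlying segment must be /dʒ/; voiced obstruents become voiceless word-finally, yielding [tʃ] there.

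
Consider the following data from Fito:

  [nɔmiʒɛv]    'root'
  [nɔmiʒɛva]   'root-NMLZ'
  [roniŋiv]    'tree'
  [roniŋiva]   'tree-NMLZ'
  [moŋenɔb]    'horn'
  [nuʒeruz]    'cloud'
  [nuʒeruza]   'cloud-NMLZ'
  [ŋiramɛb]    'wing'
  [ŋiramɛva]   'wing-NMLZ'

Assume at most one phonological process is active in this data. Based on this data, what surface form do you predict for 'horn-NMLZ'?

[moŋenɔva]

'wing' shows [b] ~ [v] at the end of the stem ([ŋiramɛb] vs [ŋiramɛva]).
If /v/ were underlying and a rule turned it into [b] in isolation, 'root' would also alternate; but it has [v] in both [nɔmiʒɛv] and [nɔmiʒɛva].
Therefore /b/ is basic and [v] is derived by intervocalic spirantization (voiced stops become fricatives between vowels).
The one attested form of 'horn', [moŋenɔb], shows underlying /moŋenɔb/. Applying the same rule between vowels gives [moŋenɔva].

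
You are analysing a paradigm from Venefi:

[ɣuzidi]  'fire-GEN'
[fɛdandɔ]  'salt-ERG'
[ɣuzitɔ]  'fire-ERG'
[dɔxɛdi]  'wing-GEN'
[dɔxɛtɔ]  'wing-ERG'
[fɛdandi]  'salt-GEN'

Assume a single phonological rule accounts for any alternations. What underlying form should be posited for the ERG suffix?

/-tɔ/

The ERG morpheme has two allomorphs, [-dɔ] and [-tɔ].
By contrast the GEN suffix keeps its initial [d] throughout — that segment must be underlying.
The ERG suffix is therefore /-tɔ/ underlyingly, with post-nasal voicing: voiceless stops become voiced after a nasal.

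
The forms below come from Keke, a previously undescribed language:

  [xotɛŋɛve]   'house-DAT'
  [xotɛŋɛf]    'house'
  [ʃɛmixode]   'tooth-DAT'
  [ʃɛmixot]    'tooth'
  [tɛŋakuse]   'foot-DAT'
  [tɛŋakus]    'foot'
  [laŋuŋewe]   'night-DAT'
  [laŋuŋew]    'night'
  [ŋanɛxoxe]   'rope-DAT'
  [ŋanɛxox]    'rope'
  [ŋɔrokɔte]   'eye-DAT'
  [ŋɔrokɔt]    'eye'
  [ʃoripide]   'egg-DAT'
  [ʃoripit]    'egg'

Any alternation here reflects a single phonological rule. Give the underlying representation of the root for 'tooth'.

/ʃɛmixod/

In [ʃɛmixode] and [ʃɛmixot] the final segment of 'tooth' alternates: [d] ~ [t].
If /t/ were underlying and a rule turned it into [d] before the DAT suffix, 'eye' would also alternate; but it has [t] in both [ŋɔrokɔte] and [ŋɔrokɔt].
Therefore /d/ is basic and [t] is derived by word-final obstruent devoicing (voiced obstruents become voiceless word-finally).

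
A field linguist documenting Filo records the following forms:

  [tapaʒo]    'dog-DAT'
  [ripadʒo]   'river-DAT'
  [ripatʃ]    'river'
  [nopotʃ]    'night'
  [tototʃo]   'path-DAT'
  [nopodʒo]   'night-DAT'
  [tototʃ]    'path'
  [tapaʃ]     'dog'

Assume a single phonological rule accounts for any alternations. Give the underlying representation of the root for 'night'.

The stem for 'night' ends in [dʒ] in [nopodʒo] but [tʃ] in [nopotʃ].
Compare 'path', with invariant [tʃ] in [tototʃo] and [tototʃ]: an analysis with underlying /tʃ/ and a rule producing [dʒ] before the DAT suffix would wrongly predict alternation here too.
Therefore /dʒ/ is basic and [tʃ] is derived by word-final obstruent devoicing (voiced obstruents become voiceless word-finally).

/nopodʒ/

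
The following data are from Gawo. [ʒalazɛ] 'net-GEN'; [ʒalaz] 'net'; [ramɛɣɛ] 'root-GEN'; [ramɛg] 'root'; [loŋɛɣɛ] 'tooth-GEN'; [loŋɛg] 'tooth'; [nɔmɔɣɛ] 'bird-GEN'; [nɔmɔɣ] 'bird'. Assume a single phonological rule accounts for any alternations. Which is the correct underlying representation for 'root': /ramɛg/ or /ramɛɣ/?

/ramɛg/

The root 'root' surfaces as [ramɛɣɛ] and [ramɛg], with a stem-final [ɣ] ~ [g] alternation.
If /ɣ/ were underlying and a rule turned it into [g] in isolation, 'bird' would also alternate; but it has [ɣ] in both [nɔmɔɣɛ] and [nɔmɔɣ].
Therefore /g/ is basic and [ɣ] is derived by intervocalic spirantization (voiced stops become fricatives between vowels).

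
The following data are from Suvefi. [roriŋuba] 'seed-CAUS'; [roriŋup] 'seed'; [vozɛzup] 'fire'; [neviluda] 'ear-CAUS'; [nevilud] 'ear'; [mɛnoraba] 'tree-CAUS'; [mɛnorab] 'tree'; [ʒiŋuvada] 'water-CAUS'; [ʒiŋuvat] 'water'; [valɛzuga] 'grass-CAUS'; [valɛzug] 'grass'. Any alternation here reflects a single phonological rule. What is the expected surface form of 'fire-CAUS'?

[vozɛzuba]

The root 'seed' surfaces as [roriŋuba] and [roriŋup], with a stem-final [b] ~ [p] alternation.
Compare 'tree', with invariant [b] in [mɛnoraba] and [mɛnorab]: an analysis with underlying /b/ and a rule producing [p] in isolation would wrongly predict alternation here too.
So /p/ is underlying, and a rule of intervocalic voicing — voiceless stops become voiced between vowels — gives [b].
The one attested form of 'fire', [vozɛzup], shows underlying /vozɛzup/. Applying the same rule between vowels gives [vozɛzuba].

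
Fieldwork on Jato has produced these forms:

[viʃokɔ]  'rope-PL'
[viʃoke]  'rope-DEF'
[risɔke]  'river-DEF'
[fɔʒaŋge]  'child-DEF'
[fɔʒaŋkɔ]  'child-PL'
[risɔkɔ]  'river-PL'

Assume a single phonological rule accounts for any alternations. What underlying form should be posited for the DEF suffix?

/-ge/

The DEF suffix surfaces as [-ge] and [-ke], depending on the final segment of the stem.
By contrast the PL suffix keeps its initial [k] throughout — that segment must be underlying.
So the underlying form is /-ge/, and voiced stops become voiceless after a vowel.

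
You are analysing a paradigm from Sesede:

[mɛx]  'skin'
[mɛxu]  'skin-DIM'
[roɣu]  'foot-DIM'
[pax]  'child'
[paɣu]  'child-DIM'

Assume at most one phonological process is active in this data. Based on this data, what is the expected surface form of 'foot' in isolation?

[rox]

The root 'child' surfaces as [pax] and [paɣu], with a stem-final [x] ~ [ɣ] alternation.
But 'skin' keeps [x] in both environments ([mɛx], [mɛxu]), so there is no rule changing /x/ to [ɣ] before the DIM suffix.
The alternation reflects word-final obstruent devoicing: voiced obstruents become voiceless word-finally. /ɣ/ is underlying.
The one attested form of 'foot', [roɣu], shows underlying /roɣ/. Applying the same rule word-finally gives [rox].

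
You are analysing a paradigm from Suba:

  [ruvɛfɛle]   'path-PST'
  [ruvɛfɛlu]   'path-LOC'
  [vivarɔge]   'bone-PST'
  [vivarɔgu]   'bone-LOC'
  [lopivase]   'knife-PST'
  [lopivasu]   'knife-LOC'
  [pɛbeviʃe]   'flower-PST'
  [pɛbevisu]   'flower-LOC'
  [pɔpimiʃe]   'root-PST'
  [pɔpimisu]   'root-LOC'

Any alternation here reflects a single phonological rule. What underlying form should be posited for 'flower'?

/pɛbeviʃ/

The root 'flower' surfaces as [pɛbeviʃe] and [pɛbevisu], with a stem-final [ʃ] ~ [s] alternation.
Compare 'knife', with invariant [s] in [lopivase] and [lopivasu]: an analysis with underlying /s/ and a rule producing [ʃ] before the PST suffix would wrongly predict alternation here too.
The underlying segment must be /ʃ/; palato-alveolar /ʃ/ becomes [s] when no front vowel follows, yielding [s] there.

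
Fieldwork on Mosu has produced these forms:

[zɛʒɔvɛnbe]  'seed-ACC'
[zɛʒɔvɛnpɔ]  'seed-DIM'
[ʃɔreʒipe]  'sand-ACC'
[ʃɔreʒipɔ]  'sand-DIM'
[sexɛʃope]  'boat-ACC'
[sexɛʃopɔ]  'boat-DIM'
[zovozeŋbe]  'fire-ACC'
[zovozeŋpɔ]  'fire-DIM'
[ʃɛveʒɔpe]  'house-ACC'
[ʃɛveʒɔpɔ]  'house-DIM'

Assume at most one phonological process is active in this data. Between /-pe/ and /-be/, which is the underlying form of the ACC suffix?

The ACC suffix surfaces as [-be] and [-pe], depending on the final segment of the stem.
The DIM suffix, which begins with [p], is invariant after every stem; so [p] is not altered by any rule here.
So the underlying form is /-be/, and voiced stops become voiceless after a vowel.

/-be/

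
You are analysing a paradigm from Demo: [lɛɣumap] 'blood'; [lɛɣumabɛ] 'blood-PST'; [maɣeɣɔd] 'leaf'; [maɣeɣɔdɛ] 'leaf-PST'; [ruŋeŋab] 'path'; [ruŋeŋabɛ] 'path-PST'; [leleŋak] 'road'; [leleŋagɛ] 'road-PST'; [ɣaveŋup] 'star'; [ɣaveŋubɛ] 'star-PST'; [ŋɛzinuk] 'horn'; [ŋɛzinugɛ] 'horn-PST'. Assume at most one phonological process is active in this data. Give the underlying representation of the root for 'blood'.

/lɛɣumap/

The root 'blood' surfaces as [lɛɣumap] and [lɛɣumabɛ], with a stem-final [p] ~ [b] alternation.
Compare 'path', with invariant [b] in [ruŋeŋab] and [ruŋeŋabɛ]: an analysis with underlying /b/ and a rule producing [p] in isolation would wrongly predict alternation here too.
So /p/ is underlying, and a rule of intervocalic voicing — voiceless stops become voiced between vowels — gives [b].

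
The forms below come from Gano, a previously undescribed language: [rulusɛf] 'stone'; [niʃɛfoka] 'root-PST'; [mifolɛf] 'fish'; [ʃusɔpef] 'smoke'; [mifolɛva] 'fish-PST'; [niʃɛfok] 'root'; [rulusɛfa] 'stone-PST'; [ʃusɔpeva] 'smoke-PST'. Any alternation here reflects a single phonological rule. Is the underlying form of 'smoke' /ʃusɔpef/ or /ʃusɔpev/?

/ʃusɔpev/

'smoke' shows [f] ~ [v] at the end of the stem ([ʃusɔpef] vs [ʃusɔpeva]).
If /f/ were underlying and a rule turned it into [v] before the PST suffix, 'stone' would also alternate; but it has [f] in both [rulusɛf] and [rulusɛfa].
The alternation reflects word-final obstruent devoicing: voiced obstruents become voiceless word-finally. /v/ is underlying.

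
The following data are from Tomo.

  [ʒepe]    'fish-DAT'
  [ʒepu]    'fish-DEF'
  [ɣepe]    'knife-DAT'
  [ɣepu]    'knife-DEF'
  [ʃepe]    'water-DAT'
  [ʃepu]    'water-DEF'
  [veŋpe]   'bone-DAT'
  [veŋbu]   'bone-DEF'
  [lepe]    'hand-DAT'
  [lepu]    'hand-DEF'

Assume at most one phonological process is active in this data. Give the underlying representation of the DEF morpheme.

The DEF morpheme has two allomorphs, [-bu] and [-pu].
By contrast the DAT suffix keeps its initial [p] throughout — that segment must be underlying.
The DEF suffix is therefore /-bu/ underlyingly, with post-vocalic devoicing: voiced stops become voiceless after a vowel.

/-bu/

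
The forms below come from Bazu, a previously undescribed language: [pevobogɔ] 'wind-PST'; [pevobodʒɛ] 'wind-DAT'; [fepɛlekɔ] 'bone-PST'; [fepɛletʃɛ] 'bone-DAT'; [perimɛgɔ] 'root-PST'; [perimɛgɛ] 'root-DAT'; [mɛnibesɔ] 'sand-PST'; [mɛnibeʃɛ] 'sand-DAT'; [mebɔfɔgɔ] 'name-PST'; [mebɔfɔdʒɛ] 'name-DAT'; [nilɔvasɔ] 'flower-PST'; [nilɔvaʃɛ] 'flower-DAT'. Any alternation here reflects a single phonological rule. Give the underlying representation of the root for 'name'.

/mebɔfɔdʒ/

The stem for 'name' ends in [g] in [mebɔfɔgɔ] but [dʒ] in [mebɔfɔdʒɛ].
If /g/ were underlying and a rule turned it into [dʒ] before the DAT suffix, 'root' would also alternate; but it has [g] in both [perimɛgɔ] and [perimɛgɛ].
So /dʒ/ is underlying, and a rule of depalatalization — palato-alveolar /tʃ/, /dʒ/ and /ʃ/ become [k], [g] and [s] when no front vowel follows — gives [g].
The underlying form of 'name' is therefore /mebɔfɔdʒ/.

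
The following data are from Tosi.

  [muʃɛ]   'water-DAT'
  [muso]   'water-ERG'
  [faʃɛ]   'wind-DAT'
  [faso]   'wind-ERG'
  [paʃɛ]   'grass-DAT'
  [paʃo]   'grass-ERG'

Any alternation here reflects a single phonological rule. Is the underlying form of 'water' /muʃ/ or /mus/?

/mus/

The stem for 'water' ends in [ʃ] in [muʃɛ] but [s] in [muso].
Compare 'grass', with invariant [ʃ] in [paʃɛ] and [paʃo]: an analysis with underlying /ʃ/ and a rule producing [s] before the ERG suffix would wrongly predict alternation here too.
The underlying segment must be /s/; /s/ becomes palato-alveolar [ʃ] before a front vowel, yielding [ʃ] there.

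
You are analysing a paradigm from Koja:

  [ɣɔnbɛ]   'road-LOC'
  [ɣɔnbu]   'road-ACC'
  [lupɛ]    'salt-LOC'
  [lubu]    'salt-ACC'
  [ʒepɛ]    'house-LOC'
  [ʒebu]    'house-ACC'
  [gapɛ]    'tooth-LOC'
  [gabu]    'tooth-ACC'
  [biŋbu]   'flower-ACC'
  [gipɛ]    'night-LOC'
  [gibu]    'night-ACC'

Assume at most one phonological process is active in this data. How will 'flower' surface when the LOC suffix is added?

[biŋbɛ]

The LOC morpheme has two allomorphs, [-bɛ] and [-pɛ].
By contrast the ACC suffix keeps its initial [b] throughout — that segment must be underlying.
So the underlying form is /-pɛ/, and voiceless stops become voiced after a nasal.
After 'flower', which ends in a nasal, the suffix surfaces as [-bɛ], giving [biŋbɛ].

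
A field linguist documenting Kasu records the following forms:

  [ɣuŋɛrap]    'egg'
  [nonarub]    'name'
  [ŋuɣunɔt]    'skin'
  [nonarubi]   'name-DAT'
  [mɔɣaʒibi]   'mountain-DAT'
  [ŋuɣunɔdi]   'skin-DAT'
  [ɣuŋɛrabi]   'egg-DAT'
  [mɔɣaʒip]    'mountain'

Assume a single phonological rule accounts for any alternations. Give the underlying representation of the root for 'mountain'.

In [mɔɣaʒip] and [mɔɣaʒibi] the final segment of 'mountain' alternates: [p] ~ [b].
If /b/ were underlying and a rule turned it into [p] in isolation, 'name' would also alternate; but it has [b] in both [nonarub] and [nonarubi].
So /p/ is underlying, and a rule of intervocalic voicing — voiceless stops become voiced between vowels — gives [b].
The underlying form of 'mountain' is therefore /mɔɣaʒip/.

/mɔɣaʒip/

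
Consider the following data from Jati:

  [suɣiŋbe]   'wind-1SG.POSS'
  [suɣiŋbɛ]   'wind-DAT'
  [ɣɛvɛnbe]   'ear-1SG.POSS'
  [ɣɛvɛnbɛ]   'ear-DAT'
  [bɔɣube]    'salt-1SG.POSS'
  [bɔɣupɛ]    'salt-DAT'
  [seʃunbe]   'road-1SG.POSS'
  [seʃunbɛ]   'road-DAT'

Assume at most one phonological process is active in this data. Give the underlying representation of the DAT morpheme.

The DAT morpheme has two allomorphs, [-bɛ] and [-pɛ].
The 1SG.POSS suffix, which begins with [b], is invariant after every stem; so [b] is not altered by any rule here.
The DAT suffix is therefore /-pɛ/ underlyingly, with post-nasal voicing: voiceless stops become voiced after a nasal.

/-pɛ/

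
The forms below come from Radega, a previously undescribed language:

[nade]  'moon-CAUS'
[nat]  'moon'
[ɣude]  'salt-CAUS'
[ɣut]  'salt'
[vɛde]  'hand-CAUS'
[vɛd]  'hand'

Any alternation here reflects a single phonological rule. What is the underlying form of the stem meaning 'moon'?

/nat/

The stem for 'moon' ends in [d] in [nade] but [t] in [nat].
But 'hand' keeps [d] in both environments ([vɛde], [vɛd]), so there is no rule changing /d/ to [t] in isolation.
The underlying segment must be /t/; voiceless stops become voiced between vowels, yielding [d] there.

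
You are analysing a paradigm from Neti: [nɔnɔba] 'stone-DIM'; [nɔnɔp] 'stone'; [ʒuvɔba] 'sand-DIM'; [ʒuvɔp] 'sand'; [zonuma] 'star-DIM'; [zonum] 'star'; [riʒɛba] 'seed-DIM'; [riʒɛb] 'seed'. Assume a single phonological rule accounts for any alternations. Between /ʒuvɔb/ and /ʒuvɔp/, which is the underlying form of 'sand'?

In [ʒuvɔba] and [ʒuvɔp] the final segment of 'sand' alternates: [b] ~ [p].
The stem 'seed' ([riʒɛba], [riʒɛb]) shows [b] unchanged in both environments, so [b] cannot be basic with [p] derived in isolation.
Therefore /p/ is basic and [b] is derived by intervocalic voicing (voiceless stops become voiced between vowels).

/ʒuvɔp/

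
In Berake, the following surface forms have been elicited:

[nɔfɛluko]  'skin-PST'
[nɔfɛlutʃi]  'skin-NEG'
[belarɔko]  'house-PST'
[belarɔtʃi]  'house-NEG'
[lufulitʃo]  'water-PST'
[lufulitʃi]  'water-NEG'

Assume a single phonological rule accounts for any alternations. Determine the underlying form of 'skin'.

'skin' shows [k] ~ [tʃ] at the end of the stem ([nɔfɛluko] vs [nɔfɛlutʃi]).
If /tʃ/ were underlying and a rule turned it into [k] before the PST suffix, 'water' would also alternate; but it has [tʃ] in both [lufulitʃo] and [lufulitʃi].
So /k/ is underlying, and a rule of palatalization before a front vowel — /k/ becomes palato-alveolar [tʃ] before a front vowel — gives [tʃ].
The underlying form of 'skin' is therefore /nɔfɛluk/.

/nɔfɛluk/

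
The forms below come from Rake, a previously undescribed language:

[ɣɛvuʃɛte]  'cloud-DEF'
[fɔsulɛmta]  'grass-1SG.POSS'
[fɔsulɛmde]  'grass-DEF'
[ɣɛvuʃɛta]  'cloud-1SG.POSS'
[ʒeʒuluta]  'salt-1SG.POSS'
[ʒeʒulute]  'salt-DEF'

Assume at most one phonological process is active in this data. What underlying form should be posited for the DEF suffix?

/-de/

The DEF morpheme has two allomorphs, [-de] and [-te].
By contrast the 1SG.POSS suffix keeps its initial [t] throughout — that segment must be underlying.
The DEF suffix is therefore /-de/ underlyingly, with post-vocalic devoicing: voiced stops become voiceless after a vowel.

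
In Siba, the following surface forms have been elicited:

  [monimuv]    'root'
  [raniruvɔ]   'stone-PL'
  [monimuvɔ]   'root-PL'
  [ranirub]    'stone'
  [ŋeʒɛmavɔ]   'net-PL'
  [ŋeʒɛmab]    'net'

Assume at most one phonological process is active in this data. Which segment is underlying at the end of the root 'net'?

/b/

'net' shows [v] ~ [b] at the end of the stem ([ŋeʒɛmavɔ] vs [ŋeʒɛmab]).
But 'root' keeps [v] in both environments ([monimuvɔ], [monimuv]), so there is no rule changing /v/ to [b] in isolation.
Therefore /b/ is basic and [v] is derived by intervocalic spirantization (voiced stops become fricatives between vowels).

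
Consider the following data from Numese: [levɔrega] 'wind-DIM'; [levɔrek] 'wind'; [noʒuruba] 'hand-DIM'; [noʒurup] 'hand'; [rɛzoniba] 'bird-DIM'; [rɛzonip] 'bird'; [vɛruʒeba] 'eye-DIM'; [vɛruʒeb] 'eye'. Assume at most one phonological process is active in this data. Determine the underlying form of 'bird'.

/rɛzonip/

'bird' shows [b] ~ [p] at the end of the stem ([rɛzoniba] vs [rɛzonip]).
If /b/ were underlying and a rule turned it into [p] in isolation, 'eye' would also alternate; but it has [b] in both [vɛruʒeba] and [vɛruʒeb].
Therefore /p/ is basic and [b] is derived by intervocalic voicing (voiceless stops become voiced between vowels).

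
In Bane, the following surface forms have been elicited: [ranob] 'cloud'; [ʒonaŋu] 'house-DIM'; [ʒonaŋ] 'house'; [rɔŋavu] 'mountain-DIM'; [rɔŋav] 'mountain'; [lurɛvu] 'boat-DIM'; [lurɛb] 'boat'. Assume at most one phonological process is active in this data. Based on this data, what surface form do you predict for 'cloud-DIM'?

[ranovu]

'boat' shows [v] ~ [b] at the end of the stem ([lurɛvu] vs [lurɛb]).
The stem 'mountain' ([rɔŋavu], [rɔŋav]) shows [v] unchanged in both environments, so [v] cannot be basic with [b] derived in isolation.
The alternation reflects intervocalic spirantization: voiced stops become fricatives between vowels. /b/ is underlying.
The one attested form of 'cloud', [ranob], shows underlying /ranob/. Applying the same rule between vowels gives [ranovu].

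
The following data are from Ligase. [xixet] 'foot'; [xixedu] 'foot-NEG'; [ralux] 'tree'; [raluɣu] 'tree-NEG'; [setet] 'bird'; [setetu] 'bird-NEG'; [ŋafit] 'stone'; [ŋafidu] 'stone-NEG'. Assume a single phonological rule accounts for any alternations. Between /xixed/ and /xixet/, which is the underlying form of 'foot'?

The root 'foot' surfaces as [xixet] and [xixedu], with a stem-final [t] ~ [d] alternation.
The stem 'bird' ([setet], [setetu]) shows [t] unchanged in both environments, so [t] cannot be basic with [d] derived before the NEG suffix.
The underlying segment must be /d/; voiced obstruents become voiceless word-finally, yielding [t] there.

/xixed/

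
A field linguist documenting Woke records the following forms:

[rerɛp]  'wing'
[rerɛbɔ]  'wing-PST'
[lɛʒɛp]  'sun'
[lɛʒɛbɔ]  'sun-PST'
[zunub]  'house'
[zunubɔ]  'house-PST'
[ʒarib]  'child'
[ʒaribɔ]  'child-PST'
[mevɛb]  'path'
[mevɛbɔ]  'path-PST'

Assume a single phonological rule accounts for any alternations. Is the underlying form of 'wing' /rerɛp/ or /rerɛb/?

/rerɛp/

In [rerɛp] and [rerɛbɔ] the final segment of 'wing' alternates: [p] ~ [b].
If /b/ were underlying and a rule turned it into [p] in isolation, 'child' would also alternate; but it has [b] in both [ʒarib] and [ʒaribɔ].
The alternation reflects intervocalic voicing: voiceless stops become voiced between vowels. /p/ is underlying.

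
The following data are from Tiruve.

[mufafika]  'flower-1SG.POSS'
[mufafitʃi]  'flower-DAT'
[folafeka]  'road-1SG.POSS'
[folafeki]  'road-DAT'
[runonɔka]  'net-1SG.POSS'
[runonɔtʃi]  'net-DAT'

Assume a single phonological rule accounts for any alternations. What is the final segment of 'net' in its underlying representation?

/tʃ/

In [runonɔka] and [runonɔtʃi] the final segment of 'net' alternates: [k] ~ [tʃ].
The stem 'road' ([folafeka], [folafeki]) shows [k] unchanged in both environments, so [k] cannot be basic with [tʃ] derived before the DAT suffix.
The underlying segment must be /tʃ/; palato-alveolar /tʃ/ becomes [k] when no front vowel follows, yielding [k] there.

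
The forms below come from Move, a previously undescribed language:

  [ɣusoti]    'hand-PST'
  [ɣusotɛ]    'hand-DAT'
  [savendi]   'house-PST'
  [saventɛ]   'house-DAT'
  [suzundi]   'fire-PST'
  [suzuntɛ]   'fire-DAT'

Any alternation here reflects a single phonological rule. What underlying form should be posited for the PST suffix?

The PST morpheme has two allomorphs, [-di] and [-ti].
By contrast the DAT suffix keeps its initial [t] throughout — that segment must be underlying.
The PST suffix is therefore /-di/ underlyingly, with post-vocalic devoicing: voiced stops become voiceless after a vowel.

/-di/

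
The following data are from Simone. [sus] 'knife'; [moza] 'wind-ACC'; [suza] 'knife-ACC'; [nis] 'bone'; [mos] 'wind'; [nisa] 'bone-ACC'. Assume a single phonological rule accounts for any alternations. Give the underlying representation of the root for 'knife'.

'knife' shows [z] ~ [s] at the end of the stem ([suza] vs [sus]).
But 'bone' keeps [s] in both environments ([nisa], [nis]), so there is no rule changing /s/ to [z] before the ACC suffix.
The underlying segment must be /z/; voiced obstruents become voiceless word-finally, yielding [s] there.

/suz/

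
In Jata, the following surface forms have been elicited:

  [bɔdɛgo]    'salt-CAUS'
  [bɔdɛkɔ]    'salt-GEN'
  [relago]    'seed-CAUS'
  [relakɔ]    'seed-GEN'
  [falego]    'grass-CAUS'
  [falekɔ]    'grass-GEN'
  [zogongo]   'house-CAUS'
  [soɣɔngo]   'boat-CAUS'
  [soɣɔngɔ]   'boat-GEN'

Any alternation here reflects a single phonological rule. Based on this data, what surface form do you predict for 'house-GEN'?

The GEN suffix surfaces as [-gɔ] and [-kɔ], depending on the final segment of the stem.
The CAUS suffix, which begins with [g], is invariant after every stem; so [g] is not altered by any rule here.
The GEN suffix is therefore /-kɔ/ underlyingly, with post-nasal voicing: voiceless stops become voiced after a nasal.
After 'house', which ends in a nasal, the suffix surfaces as [-gɔ], giving [zogongɔ].

[zogongɔ]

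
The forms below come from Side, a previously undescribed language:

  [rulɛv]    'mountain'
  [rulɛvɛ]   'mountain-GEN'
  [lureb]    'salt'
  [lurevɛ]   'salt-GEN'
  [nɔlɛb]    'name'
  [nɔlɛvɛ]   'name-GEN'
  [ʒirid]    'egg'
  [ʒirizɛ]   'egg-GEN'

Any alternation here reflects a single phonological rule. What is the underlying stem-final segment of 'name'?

The root 'name' surfaces as [nɔlɛb] and [nɔlɛvɛ], with a stem-final [b] ~ [v] alternation.
If /v/ were underlying and a rule turned it into [b] in isolation, 'mountain' would also alternate; but it has [v] in both [rulɛv] and [rulɛvɛ].
So /b/ is underlying, and a rule of intervocalic spirantization — voiced stops become fricatives between vowels — gives [v].

/b/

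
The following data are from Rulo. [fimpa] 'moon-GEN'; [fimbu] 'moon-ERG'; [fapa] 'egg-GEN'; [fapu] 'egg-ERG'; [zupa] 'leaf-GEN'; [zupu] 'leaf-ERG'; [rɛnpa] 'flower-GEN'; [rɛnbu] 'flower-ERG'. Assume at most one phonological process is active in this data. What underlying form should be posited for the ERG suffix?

The ERG morpheme has two allomorphs, [-bu] and [-pu].
The GEN suffix, which begins with [p], is invariant after every stem; so [p] is not altered by any rule here.
So the underlying form is /-bu/, and voiced stops become voiceless after a vowel.

/-bu/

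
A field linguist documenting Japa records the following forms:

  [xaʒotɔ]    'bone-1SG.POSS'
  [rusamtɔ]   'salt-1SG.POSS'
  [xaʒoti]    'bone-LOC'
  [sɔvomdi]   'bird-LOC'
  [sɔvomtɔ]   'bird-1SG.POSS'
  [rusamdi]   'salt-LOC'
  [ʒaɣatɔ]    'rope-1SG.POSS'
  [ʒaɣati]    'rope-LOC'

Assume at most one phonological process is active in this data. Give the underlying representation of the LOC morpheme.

/-di/

The LOC morpheme has two allomorphs, [-di] and [-ti].
The 1SG.POSS suffix, which begins with [t], is invariant after every stem; so [t] is not altered by any rule here.
The LOC suffix is therefore /-di/ underlyingly, with post-vocalic devoicing: voiced stops become voiceless after a vowel.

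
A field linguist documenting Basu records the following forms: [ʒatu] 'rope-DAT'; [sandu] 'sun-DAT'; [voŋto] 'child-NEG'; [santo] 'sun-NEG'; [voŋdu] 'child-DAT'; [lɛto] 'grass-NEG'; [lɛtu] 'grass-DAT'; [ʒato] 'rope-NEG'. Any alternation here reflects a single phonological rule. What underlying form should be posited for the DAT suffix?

The DAT suffix surfaces as [-du] and [-tu], depending on the final segment of the stem.
By contrast the NEG suffix keeps its initial [t] throughout — that segment must be underlying.
So the underlying form is /-du/, and voiced stops become voiceless after a vowel.

/-du/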